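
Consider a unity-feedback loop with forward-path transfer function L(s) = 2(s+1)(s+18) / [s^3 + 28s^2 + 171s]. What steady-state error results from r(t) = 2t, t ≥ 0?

9.5

The denominator has no term below 171s — 1 pole at s=0, type 1.
K_v = lim_{s→0} s·L(s) = 2·1·18 / 171 = 4/19.
e_ss = 2/K_v = 2/(4/19) = 9.5.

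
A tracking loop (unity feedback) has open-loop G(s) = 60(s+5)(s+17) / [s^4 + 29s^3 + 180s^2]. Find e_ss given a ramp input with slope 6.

Factoring s^2 from the denominator leaves a polynomial with constant term 180, so the system is type 2.
A type-2 system has K_v = ∞, so it tracks a ramp input with zero steady-state error.

0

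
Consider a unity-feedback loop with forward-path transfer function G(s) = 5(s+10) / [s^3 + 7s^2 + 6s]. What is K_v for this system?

25/3

Factoring s from the denominator leaves a polynomial with constant term 6, so the system is type 1.
K_v = lim_{s→0} s·G(s) = 5·10 / 6 = 25/3.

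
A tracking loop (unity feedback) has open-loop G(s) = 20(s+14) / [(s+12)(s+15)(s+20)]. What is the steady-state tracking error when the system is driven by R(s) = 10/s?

G(s) has no factors of s in the denominator, so the system is type 0.
K_p = lim_{s→0} G(s) = 20·14 / (12·15·20) = 7/90.
e_ss = 10/(1 + K_p) = 10/(97/90) = 900/97.

900/97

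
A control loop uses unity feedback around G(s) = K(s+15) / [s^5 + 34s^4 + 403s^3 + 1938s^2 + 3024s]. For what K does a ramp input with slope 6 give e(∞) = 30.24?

40

The denominator has no term below 3024s — 1 pole at s=0, type 1.
K_v = lim_{s→0} s·G(s) = K·15 / 3024 = (5/1008)·K.
e_ss = 6/K_v = 30.24 ⇒ K_v = 25/126 ⇒ K = (25/126)/(5/1008) = 40.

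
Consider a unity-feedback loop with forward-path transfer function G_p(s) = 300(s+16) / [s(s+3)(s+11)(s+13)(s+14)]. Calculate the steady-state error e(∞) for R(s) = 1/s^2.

1001/800

The open loop has one pole at the origin → type 1 system.
K_v = lim_{s→0} s·G_p(s) = 300·16 / (3·11·13·14) = 800/1001.
e_ss = 1/K_v = 1/(800/1001) = 1001/800.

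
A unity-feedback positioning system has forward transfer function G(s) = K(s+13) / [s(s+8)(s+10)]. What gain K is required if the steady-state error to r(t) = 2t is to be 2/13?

The open loop has one pole at the origin → type 1 system.
K_v = lim_{s→0} s·G(s) = K·13 / (8·10) = 0.1625·K.
e_ss = 2/K_v = 2/13 ⇒ K_v = 13 ⇒ K = 13/0.1625 = 80.

80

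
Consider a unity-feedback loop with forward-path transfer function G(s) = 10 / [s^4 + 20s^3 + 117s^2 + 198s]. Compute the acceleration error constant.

Factoring s from the denominator leaves a polynomial with constant term 198, so the system is type 1.
K_a = lim_{s→0} s^2·G(s) = 0 (the extra factor of s kills the finite limit).

0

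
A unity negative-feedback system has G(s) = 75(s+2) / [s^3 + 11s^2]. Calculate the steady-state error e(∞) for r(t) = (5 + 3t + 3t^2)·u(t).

The denominator has no term below 11s^2 — 2 poles at s=0, type 2. Taking each input component in turn:
  • 5: tracked with zero error.
  • 3t: tracked with zero error.
  • 3t^2: e_ss = 6/K_a with K_a=150/11 → 0.44.
Total e_ss = 0.44.

0.44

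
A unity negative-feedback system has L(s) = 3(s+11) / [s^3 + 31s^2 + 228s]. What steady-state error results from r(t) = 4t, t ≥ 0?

304/11

The denominator has no term below 228s — 1 pole at s=0, type 1.
K_v = lim_{s→0} s·L(s) = 3·11 / 228 = 11/76.
e_ss = 4/K_v = 4/(11/76) = 304/11.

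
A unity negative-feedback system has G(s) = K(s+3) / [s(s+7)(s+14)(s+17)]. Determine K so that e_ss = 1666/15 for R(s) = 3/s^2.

15

System type = 1 (one pole at s=0).
K_v = lim_{s→0} s·G(s) = K·3 / (7·14·17) = (3/1666)·K.
e_ss = 3/K_v = 1666/15 ⇒ K_v = 45/1666 ⇒ K = (45/1666)/(3/1666) = 15.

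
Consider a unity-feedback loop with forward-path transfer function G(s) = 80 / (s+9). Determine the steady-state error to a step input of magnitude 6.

54/89

System type = 0 (no poles at s=0).
K_p = lim_{s→0} G(s) = 80 / (9) = 80/9.
e_ss = 6/(1 + K_p) = 6/(89/9) = 54/89.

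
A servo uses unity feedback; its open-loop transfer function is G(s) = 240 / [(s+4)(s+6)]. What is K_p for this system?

System type = 0 (no poles at s=0).
K_p = lim_{s→0} G(s) = 240 / (4·6) = 10.

10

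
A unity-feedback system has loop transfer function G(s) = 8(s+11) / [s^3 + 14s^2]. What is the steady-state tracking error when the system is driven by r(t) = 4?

Lowest-order denominator term is 14s^2, so the open loop has 2 poles at the origin → type 2 system.
K_p = ∞ for a type-2 system; e_ss to a step is zero.

0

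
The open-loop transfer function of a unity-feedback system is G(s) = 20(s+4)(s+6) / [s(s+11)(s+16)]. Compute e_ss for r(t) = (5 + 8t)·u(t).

System type = 1 (one pole at s=0). Treating each term separately:
  • 5: tracked with zero error.
  • 8t: e_ss = 8/K_v with K_v=30/11 → 44/15.
Total e_ss = 44/15.

44/15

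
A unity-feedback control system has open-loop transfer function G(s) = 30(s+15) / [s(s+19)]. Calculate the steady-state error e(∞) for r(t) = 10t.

G(s) has one factor of s in the denominator, so the system is type 1.
K_v = lim_{s→0} s·G(s) = 30·15 / (19) = 450/19.
e_ss = 10/K_v = 10/(450/19) = 19/45.

19/45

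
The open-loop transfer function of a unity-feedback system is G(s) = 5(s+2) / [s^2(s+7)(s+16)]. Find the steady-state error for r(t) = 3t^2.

Two free integrators in G(s): this is a type 2 system.
K_a = lim_{s→0} s^2·G(s) = 5·2 / (7·16) = 5/56.
r(t) = 3t^2 gives R(s) = 6/s^3.
e_ss = 6/K_a = 6/(5/56) = 67.2.

67.2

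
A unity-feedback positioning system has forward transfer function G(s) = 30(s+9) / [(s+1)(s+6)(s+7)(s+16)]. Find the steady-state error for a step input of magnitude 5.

560/157

System type = 0 (no poles at s=0).
K_p = lim_{s→0} G(s) = 30·9 / (1·6·7·16) = 45/112.
e_ss = 5/(1 + K_p) = 5/(157/112) = 560/157.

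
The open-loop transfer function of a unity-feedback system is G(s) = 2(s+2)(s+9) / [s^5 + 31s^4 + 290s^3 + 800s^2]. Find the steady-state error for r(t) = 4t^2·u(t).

Factoring s^2 from the denominator leaves a polynomial with constant term 800, so the system is type 2.
K_a = lim_{s→0} s^2·G(s) = 2·2·9 / 800 = 0.045.
r(t) = 4t^2 gives R(s) = 8/s^3.
e_ss = 8/K_a = 8/0.045 = 1600/9.

1600/9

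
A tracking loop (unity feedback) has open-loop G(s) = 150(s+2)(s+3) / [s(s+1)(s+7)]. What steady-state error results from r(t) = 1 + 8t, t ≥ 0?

System type = 1 (one pole at s=0). Treating each term separately:
  • 1: tracked with zero error.
  • 8t: e_ss = 8/K_v with K_v=900/7 → 14/225.
Total e_ss = 14/225.

14/225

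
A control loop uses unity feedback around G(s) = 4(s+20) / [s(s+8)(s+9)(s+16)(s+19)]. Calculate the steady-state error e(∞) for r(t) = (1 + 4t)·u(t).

The open loop has one pole at the origin → type 1 system. Taking each input component in turn:
  • 1: tracked with zero error.
  • 4t: e_ss = 4/K_v with K_v=5/1368 → 1094.4.
Total e_ss = 1094.4.

1094.4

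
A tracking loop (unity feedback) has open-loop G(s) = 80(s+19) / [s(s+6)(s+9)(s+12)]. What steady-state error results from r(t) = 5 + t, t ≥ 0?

System type = 1 (one pole at s=0). By superposition:
  • 5: tracked with zero error.
  • t: e_ss = 1/K_v with K_v=190/81 → 81/190.
Total e_ss = 81/190.

81/190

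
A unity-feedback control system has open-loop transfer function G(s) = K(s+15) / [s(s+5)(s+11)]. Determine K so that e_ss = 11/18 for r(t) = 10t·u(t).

60

System type = 1 (one pole at s=0).
K_v = lim_{s→0} s·G(s) = K·15 / (5·11) = (3/11)·K.
e_ss = 10/K_v = 11/18 ⇒ K_v = 180/11 ⇒ K = (180/11)/(3/11) = 60.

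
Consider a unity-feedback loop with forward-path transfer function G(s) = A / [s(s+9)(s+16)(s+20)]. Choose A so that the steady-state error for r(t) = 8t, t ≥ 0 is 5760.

G(s) has one factor of s in the denominator, so the system is type 1.
K_v = lim_{s→0} s·G(s) = A / (9·16·20) = (1/2880)·A.
e_ss = 8/K_v = 5760 ⇒ K_v = 1/720 ⇒ A = (1/720)/(1/2880) = 4.

4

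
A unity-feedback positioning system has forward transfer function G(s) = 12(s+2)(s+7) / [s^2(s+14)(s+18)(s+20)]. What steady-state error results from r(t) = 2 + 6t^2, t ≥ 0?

360

The open loop has two poles at the origin → type 2 system. By superposition:
  • 2: tracked with zero error.
  • 6t^2: e_ss = 12/K_a with K_a=1/30 → 360.
Total e_ss = 360.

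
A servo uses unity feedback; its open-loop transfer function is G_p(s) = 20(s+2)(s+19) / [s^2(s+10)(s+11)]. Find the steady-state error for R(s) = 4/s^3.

System type = 2 (two poles at s=0).
K_a = lim_{s→0} s^2·G_p(s) = 20·2·19 / (10·11) = 76/11.
r(t) = 2t^2 gives R(s) = 4/s^3.
e_ss = 4/K_a = 4/(76/11) = 11/19.

11/19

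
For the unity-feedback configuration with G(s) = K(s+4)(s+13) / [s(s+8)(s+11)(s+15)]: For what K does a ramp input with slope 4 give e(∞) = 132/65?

50

G(s) has one factor of s in the denominator, so the system is type 1.
K_v = lim_{s→0} s·G(s) = K·4·13 / (8·11·15) = (13/330)·K.
e_ss = 4/K_v = 132/65 ⇒ K_v = 65/33 ⇒ K = (65/33)/(13/330) = 50.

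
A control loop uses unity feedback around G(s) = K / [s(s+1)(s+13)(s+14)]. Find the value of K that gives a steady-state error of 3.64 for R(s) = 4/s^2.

System type = 1 (one pole at s=0).
K_v = lim_{s→0} s·G(s) = K / (1·13·14) = (1/182)·K.
e_ss = 4/K_v = 3.64 ⇒ K_v = 100/91 ⇒ K = (100/91)/(1/182) = 200.

200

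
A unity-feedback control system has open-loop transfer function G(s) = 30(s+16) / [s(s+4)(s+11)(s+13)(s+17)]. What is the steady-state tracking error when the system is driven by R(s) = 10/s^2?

The open loop has one pole at the origin → type 1 system.
K_v = lim_{s→0} s·G(s) = 30·16 / (4·11·13·17) = 120/2431.
e_ss = 10/K_v = 10/(120/2431) = 2431/12.

2431/12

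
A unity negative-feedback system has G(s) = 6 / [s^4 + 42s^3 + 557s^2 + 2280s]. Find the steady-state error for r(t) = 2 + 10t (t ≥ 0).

3800

The denominator has no term below 2280s — 1 pole at s=0, type 1. By superposition:
  • 2: tracked with zero error.
  • 10t: e_ss = 10/K_v with K_v=1/380 → 3800.
Total e_ss = 3800.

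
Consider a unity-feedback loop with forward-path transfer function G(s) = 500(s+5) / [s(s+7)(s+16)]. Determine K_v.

625/28

System type = 1 (one pole at s=0).
K_v = lim_{s→0} s·G(s) = 500·5 / (7·16) = 625/28.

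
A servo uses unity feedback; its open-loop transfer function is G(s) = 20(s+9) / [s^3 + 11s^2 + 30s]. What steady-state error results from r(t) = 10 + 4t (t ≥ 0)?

The denominator has no term below 30s — 1 pole at s=0, type 1. Taking each input component in turn:
  • 10: tracked with zero error.
  • 4t: e_ss = 4/K_v with K_v=6 → 2/3.
Total e_ss = 2/3.

2/3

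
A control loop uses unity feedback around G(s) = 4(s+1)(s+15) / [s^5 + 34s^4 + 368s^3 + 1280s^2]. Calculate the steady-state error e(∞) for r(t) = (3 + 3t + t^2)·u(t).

128/3

Lowest-order denominator term is 1280s^2, so the open loop has 2 poles at the origin → type 2 system. Taking each input component in turn:
  • 3: tracked with zero error.
  • 3t: tracked with zero error.
  • t^2: e_ss = 2/K_a with K_a=3/64 → 128/3.
Total e_ss = 128/3.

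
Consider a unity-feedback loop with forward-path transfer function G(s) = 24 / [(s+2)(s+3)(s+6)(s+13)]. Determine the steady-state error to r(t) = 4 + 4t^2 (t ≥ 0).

No free integrators in G(s): this is a type 0 system. Taking each input component in turn:
  • 4: e_ss = 4/(1+K_p) with K_p=2/39 → 156/41.
  • 4t^2: a type-0 system cannot track it, e_ss → ∞.
The unbounded component dominates.

infinity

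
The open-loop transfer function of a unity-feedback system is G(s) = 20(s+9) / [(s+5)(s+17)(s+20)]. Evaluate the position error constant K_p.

9/85

The open loop has no poles at the origin → type 0 system.
K_p = lim_{s→0} G(s) = 20·9 / (5·17·20) = 9/85.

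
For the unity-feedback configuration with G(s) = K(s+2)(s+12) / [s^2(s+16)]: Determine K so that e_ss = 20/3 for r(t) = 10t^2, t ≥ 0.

Two free integrators in G(s): this is a type 2 system.
K_a = lim_{s→0} s^2·G(s) = K·2·12 / (16) = 1.5·K.
e_ss = 20/K_a = 20/3 ⇒ K_a = 3 ⇒ K = 3/1.5 = 2.

2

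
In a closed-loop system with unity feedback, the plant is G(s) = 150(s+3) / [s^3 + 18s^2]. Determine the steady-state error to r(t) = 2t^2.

0.16

The denominator has no term below 18s^2 — 2 poles at s=0, type 2.
K_a = lim_{s→0} s^2·G(s) = 150·3 / 18 = 25.
r(t) = 2t^2 gives R(s) = 4/s^3.
e_ss = 4/K_a = 4/25 = 0.16.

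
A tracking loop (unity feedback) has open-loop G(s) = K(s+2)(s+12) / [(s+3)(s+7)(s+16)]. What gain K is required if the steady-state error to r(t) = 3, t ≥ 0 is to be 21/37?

G(s) has no factors of s in the denominator, so the system is type 0.
K_p = lim_{s→0} G(s) = K·2·12 / (3·7·16) = (1/14)·K.
e_ss = 3/(1 + K_p) = 21/37 ⇒ 1 + (1/14)·K = 37/7 ⇒ K = 60.

60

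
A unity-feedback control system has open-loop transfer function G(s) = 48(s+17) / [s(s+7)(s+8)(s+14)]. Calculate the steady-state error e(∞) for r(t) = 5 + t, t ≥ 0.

System type = 1 (one pole at s=0). Treating each term separately:
  • 5: tracked with zero error.
  • t: e_ss = 1/K_v with K_v=51/49 → 49/51.
Total e_ss = 49/51.

49/51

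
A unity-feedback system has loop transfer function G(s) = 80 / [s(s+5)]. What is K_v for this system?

16

The open loop has one pole at the origin → type 1 system.
K_v = lim_{s→0} s·G(s) = 80 / (5) = 16.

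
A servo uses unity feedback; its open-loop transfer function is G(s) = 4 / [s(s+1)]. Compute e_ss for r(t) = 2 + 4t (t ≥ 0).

1

G(s) has one factor of s in the denominator, so the system is type 1. By superposition:
  • 2: tracked with zero error.
  • 4t: e_ss = 4/K_v with K_v=4 → 1.
Total e_ss = 1.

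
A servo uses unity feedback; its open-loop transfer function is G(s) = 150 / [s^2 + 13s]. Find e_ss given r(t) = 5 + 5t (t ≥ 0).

13/30

Lowest-order denominator term is 13s, so the open loop has 1 pole at the origin → type 1 system. Treating each term separately:
  • 5: tracked with zero error.
  • 5t: e_ss = 5/K_v with K_v=150/13 → 13/30.
Total e_ss = 13/30.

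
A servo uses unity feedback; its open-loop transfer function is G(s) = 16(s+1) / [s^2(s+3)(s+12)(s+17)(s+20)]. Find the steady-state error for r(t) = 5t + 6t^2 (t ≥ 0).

G(s) has two factors of s in the denominator, so the system is type 2. By superposition:
  • 5t: tracked with zero error.
  • 6t^2: e_ss = 12/K_a with K_a=1/765 → 9180.
Total e_ss = 9180.

9180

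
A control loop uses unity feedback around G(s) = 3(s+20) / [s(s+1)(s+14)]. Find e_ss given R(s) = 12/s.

G(s) has one factor of s in the denominator, so the system is type 1.
A type-1 system has K_p = ∞, so it tracks a step input with zero steady-state error.

0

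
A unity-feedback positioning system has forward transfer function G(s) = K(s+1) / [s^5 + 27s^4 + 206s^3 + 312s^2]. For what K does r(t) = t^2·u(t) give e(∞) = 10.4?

60

Factoring s^2 from the denominator leaves a polynomial with constant term 312, so the system is type 2.
K_a = lim_{s→0} s^2·G(s) = K·1 / 312 = (1/312)·K.
e_ss = 2/K_a = 10.4 ⇒ K_a = 5/26 ⇒ K = (5/26)/(1/312) = 60.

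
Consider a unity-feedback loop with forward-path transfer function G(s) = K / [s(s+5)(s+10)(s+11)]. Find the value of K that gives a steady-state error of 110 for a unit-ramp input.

5

System type = 1 (one pole at s=0).
K_v = lim_{s→0} s·G(s) = K / (5·10·11) = (1/550)·K.
e_ss = 1/K_v = 110 ⇒ K_v = 1/110 ⇒ K = (1/110)/(1/550) = 5.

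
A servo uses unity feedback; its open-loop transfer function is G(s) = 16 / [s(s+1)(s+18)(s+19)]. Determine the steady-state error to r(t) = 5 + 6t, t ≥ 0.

G(s) has one factor of s in the denominator, so the system is type 1. By superposition:
  • 5: tracked with zero error.
  • 6t: e_ss = 6/K_v with K_v=8/171 → 128.25.
Total e_ss = 128.25.

128.25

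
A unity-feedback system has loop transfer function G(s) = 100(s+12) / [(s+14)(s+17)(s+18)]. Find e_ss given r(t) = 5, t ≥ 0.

1785/457

System type = 0 (no poles at s=0).
K_p = lim_{s→0} G(s) = 100·12 / (14·17·18) = 100/357.
e_ss = 5/(1 + K_p) = 5/(457/357) = 1785/457.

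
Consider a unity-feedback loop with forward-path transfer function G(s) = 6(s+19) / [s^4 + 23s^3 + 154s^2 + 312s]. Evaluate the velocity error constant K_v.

19/52

Factoring s from the denominator leaves a polynomial with constant term 312, so the system is type 1.
K_v = lim_{s→0} s·G(s) = 6·19 / 312 = 19/52.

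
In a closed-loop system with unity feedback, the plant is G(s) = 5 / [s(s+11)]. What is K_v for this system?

G(s) has one factor of s in the denominator, so the system is type 1.
K_v = lim_{s→0} s·G(s) = 5 / (11) = 5/11.

5/11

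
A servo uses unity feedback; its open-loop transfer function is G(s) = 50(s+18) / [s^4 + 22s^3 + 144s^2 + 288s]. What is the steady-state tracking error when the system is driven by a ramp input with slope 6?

Lowest-order denominator term is 288s, so the open loop has 1 pole at the origin → type 1 system.
K_v = lim_{s→0} s·G(s) = 50·18 / 288 = 3.125.
e_ss = 6/K_v = 6/3.125 = 1.92.

1.92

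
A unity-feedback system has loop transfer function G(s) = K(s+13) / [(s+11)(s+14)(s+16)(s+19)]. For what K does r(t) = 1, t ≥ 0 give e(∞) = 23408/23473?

10

G(s) has no factors of s in the denominator, so the system is type 0.
K_p = lim_{s→0} G(s) = K·13 / (11·14·16·19) = (13/46816)·K.
e_ss = 1/(1 + K_p) = 23408/23473 ⇒ 1 + (13/46816)·K = 23473/23408 ⇒ K = 10.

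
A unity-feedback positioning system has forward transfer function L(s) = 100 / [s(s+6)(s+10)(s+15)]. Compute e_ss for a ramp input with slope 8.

72

System type = 1 (one pole at s=0).
K_v = lim_{s→0} s·L(s) = 100 / (6·10·15) = 1/9.
e_ss = 8/K_v = 8/(1/9) = 72.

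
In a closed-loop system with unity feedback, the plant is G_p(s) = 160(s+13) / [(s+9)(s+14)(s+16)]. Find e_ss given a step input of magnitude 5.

System type = 0 (no poles at s=0).
K_p = lim_{s→0} G_p(s) = 160·13 / (9·14·16) = 65/63.
e_ss = 5/(1 + K_p) = 5/(128/63) = 315/128.

315/128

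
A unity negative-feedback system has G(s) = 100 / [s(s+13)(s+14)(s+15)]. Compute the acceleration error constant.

0

The open loop has one pole at the origin → type 1 system.
K_a = lim_{s→0} s^2·G(s) = 0 (the extra factor of s kills the finite limit).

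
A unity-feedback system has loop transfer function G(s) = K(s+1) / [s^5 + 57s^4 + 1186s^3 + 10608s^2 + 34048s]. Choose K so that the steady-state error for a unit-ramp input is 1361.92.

25

Lowest-order denominator term is 34048s, so the open loop has 1 pole at the origin → type 1 system.
K_v = lim_{s→0} s·G(s) = K·1 / 34048 = (1/34048)·K.
e_ss = 1/K_v = 1361.92 ⇒ K_v = 25/34048 ⇒ K = (25/34048)/(1/34048) = 25.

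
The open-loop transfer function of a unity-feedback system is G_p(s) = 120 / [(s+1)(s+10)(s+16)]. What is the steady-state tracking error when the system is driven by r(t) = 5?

20/7

The open loop has no poles at the origin → type 0 system.
K_p = lim_{s→0} G_p(s) = 120 / (1·10·16) = 0.75.
e_ss = 5/(1 + K_p) = 5/1.75 = 20/7.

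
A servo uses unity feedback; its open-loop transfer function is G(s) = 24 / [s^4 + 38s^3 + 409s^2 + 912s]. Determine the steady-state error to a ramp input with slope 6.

The denominator has no term below 912s — 1 pole at s=0, type 1.
K_v = lim_{s→0} s·G(s) = 24 / 912 = 1/38.
e_ss = 6/K_v = 6/(1/38) = 228.

228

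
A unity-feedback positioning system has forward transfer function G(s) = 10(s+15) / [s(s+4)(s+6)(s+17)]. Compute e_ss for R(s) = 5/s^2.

13.6

System type = 1 (one pole at s=0).
K_v = lim_{s→0} s·G(s) = 10·15 / (4·6·17) = 25/68.
e_ss = 5/K_v = 5/(25/68) = 13.6.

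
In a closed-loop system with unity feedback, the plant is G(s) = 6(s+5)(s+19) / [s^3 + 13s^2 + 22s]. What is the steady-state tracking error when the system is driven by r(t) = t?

Factoring s from the denominator leaves a polynomial with constant term 22, so the system is type 1.
K_v = lim_{s→0} s·G(s) = 6·5·19 / 22 = 285/11.
e_ss = 1/K_v = 1/(285/11) = 11/285.

11/285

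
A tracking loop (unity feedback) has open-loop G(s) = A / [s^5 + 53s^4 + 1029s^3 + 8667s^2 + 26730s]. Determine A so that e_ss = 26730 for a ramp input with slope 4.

The denominator has no term below 26730s — 1 pole at s=0, type 1.
K_v = lim_{s→0} s·G(s) = A / 26730 = (1/26730)·A.
e_ss = 4/K_v = 26730 ⇒ K_v = 2/13365 ⇒ A = (2/13365)/(1/26730) = 4.

4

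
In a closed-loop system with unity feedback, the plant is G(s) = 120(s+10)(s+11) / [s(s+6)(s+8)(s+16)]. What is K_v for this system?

17.1875

One free integrator in G(s): this is a type 1 system.
K_v = lim_{s→0} s·G(s) = 120·10·11 / (6·8·16) = 17.1875.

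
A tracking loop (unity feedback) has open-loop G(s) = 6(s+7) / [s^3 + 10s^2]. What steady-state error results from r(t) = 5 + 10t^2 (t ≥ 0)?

100/21

Factoring s^2 from the denominator leaves a polynomial with constant term 10, so the system is type 2. Taking each input component in turn:
  • 5: tracked with zero error.
  • 10t^2: e_ss = 20/K_a with K_a=4.2 → 100/21.
Total e_ss = 100/21.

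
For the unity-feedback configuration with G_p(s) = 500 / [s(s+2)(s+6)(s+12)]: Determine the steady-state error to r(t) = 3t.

The open loop has one pole at the origin → type 1 system.
K_v = lim_{s→0} s·G_p(s) = 500 / (2·6·12) = 125/36.
e_ss = 3/K_v = 3/(125/36) = 0.864.

0.864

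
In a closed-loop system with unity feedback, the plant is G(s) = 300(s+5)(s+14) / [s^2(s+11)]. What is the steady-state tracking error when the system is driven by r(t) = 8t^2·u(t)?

22/2625

The open loop has two poles at the origin → type 2 system.
K_a = lim_{s→0} s^2·G(s) = 300·5·14 / (11) = 21000/11.
r(t) = 8t^2 gives R(s) = 16/s^3.
e_ss = 16/K_a = 16/(21000/11) = 22/2625.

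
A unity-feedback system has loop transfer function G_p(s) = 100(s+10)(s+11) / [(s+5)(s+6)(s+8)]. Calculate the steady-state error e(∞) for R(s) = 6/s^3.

infinity

No free integrators in G_p(s): this is a type 0 system.
K_a = lim_{s→0} s^2·G_p(s) = 0; the steady-state error to this parabolic input grows without bound.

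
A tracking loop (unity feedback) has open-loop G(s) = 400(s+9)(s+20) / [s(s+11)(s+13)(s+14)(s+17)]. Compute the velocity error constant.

36000/17017

One free integrator in G(s): this is a type 1 system.
K_v = lim_{s→0} s·G(s) = 400·9·20 / (11·13·14·17) = 36000/17017.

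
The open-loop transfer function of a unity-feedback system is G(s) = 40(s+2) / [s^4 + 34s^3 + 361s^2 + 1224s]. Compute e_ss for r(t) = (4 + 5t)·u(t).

Factoring s from the denominator leaves a polynomial with constant term 1224, so the system is type 1. Taking each input component in turn:
  • 4: tracked with zero error.
  • 5t: e_ss = 5/K_v with K_v=10/153 → 76.5.
Total e_ss = 76.5.

76.5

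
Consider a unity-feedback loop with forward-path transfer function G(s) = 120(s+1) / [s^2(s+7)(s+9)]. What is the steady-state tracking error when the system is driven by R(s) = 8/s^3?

System type = 2 (two poles at s=0).
K_a = lim_{s→0} s^2·G(s) = 120·1 / (7·9) = 40/21.
r(t) = 4t^2 gives R(s) = 8/s^3.
e_ss = 8/K_a = 8/(40/21) = 4.2.

4.2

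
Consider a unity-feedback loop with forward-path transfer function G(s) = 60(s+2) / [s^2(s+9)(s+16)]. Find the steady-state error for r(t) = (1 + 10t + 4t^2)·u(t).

G(s) has two factors of s in the denominator, so the system is type 2. Treating each term separately:
  • 1: tracked with zero error.
  • 10t: tracked with zero error.
  • 4t^2: e_ss = 8/K_a with K_a=5/6 → 9.6.
Total e_ss = 9.6.

9.6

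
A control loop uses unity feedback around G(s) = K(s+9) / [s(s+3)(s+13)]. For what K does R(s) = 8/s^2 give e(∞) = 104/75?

25

System type = 1 (one pole at s=0).
K_v = lim_{s→0} s·G(s) = K·9 / (3·13) = (3/13)·K.
e_ss = 8/K_v = 104/75 ⇒ K_v = 75/13 ⇒ K = (75/13)/(3/13) = 25.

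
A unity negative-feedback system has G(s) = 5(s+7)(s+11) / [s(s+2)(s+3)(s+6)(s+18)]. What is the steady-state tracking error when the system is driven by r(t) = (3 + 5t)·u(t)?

648/77

One free integrator in G(s): this is a type 1 system. Taking each input component in turn:
  • 3: tracked with zero error.
  • 5t: e_ss = 5/K_v with K_v=385/648 → 648/77.
Total e_ss = 648/77.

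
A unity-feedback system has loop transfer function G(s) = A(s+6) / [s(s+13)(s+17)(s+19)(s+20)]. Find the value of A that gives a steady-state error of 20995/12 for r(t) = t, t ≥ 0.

8

G(s) has one factor of s in the denominator, so the system is type 1.
K_v = lim_{s→0} s·G(s) = A·6 / (13·17·19·20) = (3/41990)·A.
e_ss = 1/K_v = 20995/12 ⇒ K_v = 12/20995 ⇒ A = (12/20995)/(3/41990) = 8.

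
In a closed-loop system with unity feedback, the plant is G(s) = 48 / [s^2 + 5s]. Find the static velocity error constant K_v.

Lowest-order denominator term is 5s, so the open loop has 1 pole at the origin → type 1 system.
K_v = lim_{s→0} s·G(s) = 48 / 5 = 9.6.

9.6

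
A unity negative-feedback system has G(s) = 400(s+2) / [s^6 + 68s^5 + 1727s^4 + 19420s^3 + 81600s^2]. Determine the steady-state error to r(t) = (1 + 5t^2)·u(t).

The denominator has no term below 81600s^2 — 2 poles at s=0, type 2. By superposition:
  • 1: tracked with zero error.
  • 5t^2: e_ss = 10/K_a with K_a=1/102 → 1020.
Total e_ss = 1020.

1020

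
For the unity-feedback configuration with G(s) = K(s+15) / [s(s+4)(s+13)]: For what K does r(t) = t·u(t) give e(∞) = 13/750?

200

G(s) has one factor of s in the denominator, so the system is type 1.
K_v = lim_{s→0} s·G(s) = K·15 / (4·13) = (15/52)·K.
e_ss = 1/K_v = 13/750 ⇒ K_v = 750/13 ⇒ K = (750/13)/(15/52) = 200.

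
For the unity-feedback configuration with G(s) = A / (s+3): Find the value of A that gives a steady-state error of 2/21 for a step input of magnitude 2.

The open loop has no poles at the origin → type 0 system.
K_p = lim_{s→0} G(s) = A / (3) = (1/3)·A.
e_ss = 2/(1 + K_p) = 2/21 ⇒ 1 + (1/3)·A = 21 ⇒ A = 60.

60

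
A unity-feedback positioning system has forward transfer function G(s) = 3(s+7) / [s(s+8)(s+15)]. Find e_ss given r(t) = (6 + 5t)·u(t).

The open loop has one pole at the origin → type 1 system. Taking each input component in turn:
  • 6: tracked with zero error.
  • 5t: e_ss = 5/K_v with K_v=0.175 → 200/7.
Total e_ss = 200/7.

200/7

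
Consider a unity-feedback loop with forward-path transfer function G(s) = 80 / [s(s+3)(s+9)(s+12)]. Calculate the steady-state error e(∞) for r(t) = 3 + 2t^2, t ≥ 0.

infinity

System type = 1 (one pole at s=0). Treating each term separately:
  • 3: tracked with zero error.
  • 2t^2: a type-1 system cannot track it, e_ss → ∞.
The unbounded component dominates.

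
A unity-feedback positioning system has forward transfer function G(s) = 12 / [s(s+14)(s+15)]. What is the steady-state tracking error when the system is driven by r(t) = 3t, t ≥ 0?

The open loop has one pole at the origin → type 1 system.
K_v = lim_{s→0} s·G(s) = 12 / (14·15) = 2/35.
e_ss = 3/K_v = 3/(2/35) = 52.5.

52.5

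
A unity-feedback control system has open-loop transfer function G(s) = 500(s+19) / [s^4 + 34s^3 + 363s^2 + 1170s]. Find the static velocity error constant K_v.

950/117

Lowest-order denominator term is 1170s, so the open loop has 1 pole at the origin → type 1 system.
K_v = lim_{s→0} s·G(s) = 500·19 / 1170 = 950/117.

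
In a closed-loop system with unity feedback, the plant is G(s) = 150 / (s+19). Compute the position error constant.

150/19

System type = 0 (no poles at s=0).
K_p = lim_{s→0} G(s) = 150 / (19) = 150/19.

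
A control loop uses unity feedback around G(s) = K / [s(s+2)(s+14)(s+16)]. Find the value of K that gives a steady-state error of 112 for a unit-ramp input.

4

The open loop has one pole at the origin → type 1 system.
K_v = lim_{s→0} s·G(s) = K / (2·14·16) = (1/448)·K.
e_ss = 1/K_v = 112 ⇒ K_v = 1/112 ⇒ K = (1/112)/(1/448) = 4.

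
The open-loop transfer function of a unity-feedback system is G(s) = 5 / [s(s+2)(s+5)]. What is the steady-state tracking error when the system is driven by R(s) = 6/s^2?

The open loop has one pole at the origin → type 1 system.
K_v = lim_{s→0} s·G(s) = 5 / (2·5) = 0.5.
e_ss = 6/K_v = 6/0.5 = 12.

12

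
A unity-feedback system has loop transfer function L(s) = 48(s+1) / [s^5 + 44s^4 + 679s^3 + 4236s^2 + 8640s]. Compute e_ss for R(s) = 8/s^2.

1440

The denominator has no term below 8640s — 1 pole at s=0, type 1.
K_v = lim_{s→0} s·L(s) = 48·1 / 8640 = 1/180.
e_ss = 8/K_v = 8/(1/180) = 1440.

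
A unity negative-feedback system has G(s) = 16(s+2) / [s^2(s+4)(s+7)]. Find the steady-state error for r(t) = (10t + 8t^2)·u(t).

14

G(s) has two factors of s in the denominator, so the system is type 2. Treating each term separately:
  • 10t: tracked with zero error.
  • 8t^2: e_ss = 16/K_a with K_a=8/7 → 14.
Total e_ss = 14.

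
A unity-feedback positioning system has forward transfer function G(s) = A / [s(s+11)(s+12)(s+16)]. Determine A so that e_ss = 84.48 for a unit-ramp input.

One free integrator in G(s): this is a type 1 system.
K_v = lim_{s→0} s·G(s) = A / (11·12·16) = (1/2112)·A.
e_ss = 1/K_v = 84.48 ⇒ K_v = 25/2112 ⇒ A = (25/2112)/(1/2112) = 25.

25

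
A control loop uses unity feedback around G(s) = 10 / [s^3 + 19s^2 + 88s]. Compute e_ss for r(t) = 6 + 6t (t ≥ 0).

52.8

Lowest-order denominator term is 88s, so the open loop has 1 pole at the origin → type 1 system. By superposition:
  • 6: tracked with zero error.
  • 6t: e_ss = 6/K_v with K_v=5/44 → 52.8.
Total e_ss = 52.8.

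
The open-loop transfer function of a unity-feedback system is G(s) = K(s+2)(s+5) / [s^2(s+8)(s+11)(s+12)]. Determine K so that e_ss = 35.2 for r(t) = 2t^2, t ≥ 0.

12

Two free integrators in G(s): this is a type 2 system.
K_a = lim_{s→0} s^2·G(s) = K·2·5 / (8·11·12) = (5/528)·K.
e_ss = 4/K_a = 35.2 ⇒ K_a = 5/44 ⇒ K = (5/44)/(5/528) = 12.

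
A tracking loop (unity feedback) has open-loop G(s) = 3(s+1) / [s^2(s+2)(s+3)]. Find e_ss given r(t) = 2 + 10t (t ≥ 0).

0

G(s) has two factors of s in the denominator, so the system is type 2. Treating each term separately:
  • 2: tracked with zero error.
  • 10t: tracked with zero error.
Total e_ss = 0.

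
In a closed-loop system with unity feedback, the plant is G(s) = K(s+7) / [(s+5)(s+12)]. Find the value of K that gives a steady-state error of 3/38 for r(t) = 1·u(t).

The open loop has no poles at the origin → type 0 system.
K_p = lim_{s→0} G(s) = K·7 / (5·12) = (7/60)·K.
e_ss = 1/(1 + K_p) = 3/38 ⇒ 1 + (7/60)·K = 38/3 ⇒ K = 100.

100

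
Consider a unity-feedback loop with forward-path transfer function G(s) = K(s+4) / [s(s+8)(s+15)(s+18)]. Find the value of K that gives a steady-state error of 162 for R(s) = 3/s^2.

10

G(s) has one factor of s in the denominator, so the system is type 1.
K_v = lim_{s→0} s·G(s) = K·4 / (8·15·18) = (1/540)·K.
e_ss = 3/K_v = 162 ⇒ K_v = 1/54 ⇒ K = (1/54)/(1/540) = 10.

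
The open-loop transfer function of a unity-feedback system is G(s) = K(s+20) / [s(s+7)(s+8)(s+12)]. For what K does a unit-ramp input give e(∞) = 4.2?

The open loop has one pole at the origin → type 1 system.
K_v = lim_{s→0} s·G(s) = K·20 / (7·8·12) = (5/168)·K.
e_ss = 1/K_v = 4.2 ⇒ K_v = 5/21 ⇒ K = (5/21)/(5/168) = 8.

8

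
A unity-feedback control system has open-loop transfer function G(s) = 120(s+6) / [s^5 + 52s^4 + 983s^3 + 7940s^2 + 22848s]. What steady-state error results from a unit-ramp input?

Factoring s from the denominator leaves a polynomial with constant term 22848, so the system is type 1.
K_v = lim_{s→0} s·G(s) = 120·6 / 22848 = 15/476.
e_ss = 1/K_v = 1/(15/476) = 476/15.

476/15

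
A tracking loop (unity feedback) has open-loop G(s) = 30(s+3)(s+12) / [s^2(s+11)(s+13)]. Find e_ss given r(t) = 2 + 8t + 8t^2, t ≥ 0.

286/135

Two free integrators in G(s): this is a type 2 system. Treating each term separately:
  • 2: tracked with zero error.
  • 8t: tracked with zero error.
  • 8t^2: e_ss = 16/K_a with K_a=1080/143 → 286/135.
Total e_ss = 286/135.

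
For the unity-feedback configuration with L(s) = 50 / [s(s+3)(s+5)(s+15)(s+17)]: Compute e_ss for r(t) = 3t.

The open loop has one pole at the origin → type 1 system.
K_v = lim_{s→0} s·L(s) = 50 / (3·5·15·17) = 2/153.
e_ss = 3/K_v = 3/(2/153) = 229.5.

229.5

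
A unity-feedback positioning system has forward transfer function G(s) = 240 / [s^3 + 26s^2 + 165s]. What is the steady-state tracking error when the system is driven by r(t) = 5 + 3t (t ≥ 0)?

The denominator has no term below 165s — 1 pole at s=0, type 1. By superposition:
  • 5: tracked with zero error.
  • 3t: e_ss = 3/K_v with K_v=16/11 → 2.0625.
Total e_ss = 2.0625.

2.0625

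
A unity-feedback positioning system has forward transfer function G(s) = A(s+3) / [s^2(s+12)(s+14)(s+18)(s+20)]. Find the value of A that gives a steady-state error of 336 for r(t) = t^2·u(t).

120

Two free integrators in G(s): this is a type 2 system.
K_a = lim_{s→0} s^2·G(s) = A·3 / (12·14·18·20) = (1/20160)·A.
e_ss = 2/K_a = 336 ⇒ K_a = 1/168 ⇒ A = (1/168)/(1/20160) = 120.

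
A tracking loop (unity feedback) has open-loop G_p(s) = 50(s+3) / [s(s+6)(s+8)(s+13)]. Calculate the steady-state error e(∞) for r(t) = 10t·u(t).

System type = 1 (one pole at s=0).
K_v = lim_{s→0} s·G_p(s) = 50·3 / (6·8·13) = 25/104.
e_ss = 10/K_v = 10/(25/104) = 41.6.

41.6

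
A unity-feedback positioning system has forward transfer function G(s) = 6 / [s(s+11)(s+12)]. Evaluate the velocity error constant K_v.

One free integrator in G(s): this is a type 1 system.
K_v = lim_{s→0} s·G(s) = 6 / (11·12) = 1/22.

1/22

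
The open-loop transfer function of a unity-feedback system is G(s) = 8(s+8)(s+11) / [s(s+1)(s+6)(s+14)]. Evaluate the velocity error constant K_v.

The open loop has one pole at the origin → type 1 system.
K_v = lim_{s→0} s·G(s) = 8·8·11 / (1·6·14) = 176/21.

176/21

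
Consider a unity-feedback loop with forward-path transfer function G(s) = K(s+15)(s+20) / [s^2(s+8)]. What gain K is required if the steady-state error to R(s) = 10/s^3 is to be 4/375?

The open loop has two poles at the origin → type 2 system.
K_a = lim_{s→0} s^2·G(s) = K·15·20 / (8) = 37.5·K.
e_ss = 10/K_a = 4/375 ⇒ K_a = 937.5 ⇒ K = 937.5/37.5 = 25.

25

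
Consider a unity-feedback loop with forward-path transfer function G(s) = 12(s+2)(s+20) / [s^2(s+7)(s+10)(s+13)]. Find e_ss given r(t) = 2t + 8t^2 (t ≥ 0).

91/3

System type = 2 (two poles at s=0). Taking each input component in turn:
  • 2t: tracked with zero error.
  • 8t^2: e_ss = 16/K_a with K_a=48/91 → 91/3.
Total e_ss = 91/3.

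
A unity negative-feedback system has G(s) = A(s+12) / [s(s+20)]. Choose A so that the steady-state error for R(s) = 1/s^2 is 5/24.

One free integrator in G(s): this is a type 1 system.
K_v = lim_{s→0} s·G(s) = A·12 / (20) = 0.6·A.
e_ss = 1/K_v = 5/24 ⇒ K_v = 4.8 ⇒ A = 4.8/0.6 = 8.

8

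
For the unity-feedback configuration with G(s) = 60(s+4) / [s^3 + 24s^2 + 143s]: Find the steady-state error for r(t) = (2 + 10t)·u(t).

143/24

Lowest-order denominator term is 143s, so the open loop has 1 pole at the origin → type 1 system. By superposition:
  • 2: tracked with zero error.
  • 10t: e_ss = 10/K_v with K_v=240/143 → 143/24.
Total e_ss = 143/24.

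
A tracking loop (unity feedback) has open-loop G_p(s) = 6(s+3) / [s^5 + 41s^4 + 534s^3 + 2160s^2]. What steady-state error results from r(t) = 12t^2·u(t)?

Factoring s^2 from the denominator leaves a polynomial with constant term 2160, so the system is type 2.
K_a = lim_{s→0} s^2·G_p(s) = 6·3 / 2160 = 1/120.
r(t) = 12t^2 gives R(s) = 24/s^3.
e_ss = 24/K_a = 24/(1/120) = 2880.

2880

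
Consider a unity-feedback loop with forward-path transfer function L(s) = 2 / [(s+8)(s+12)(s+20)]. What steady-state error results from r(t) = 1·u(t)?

L(s) has no factors of s in the denominator, so the system is type 0.
K_p = lim_{s→0} L(s) = 2 / (8·12·20) = 1/960.
e_ss = 1/(1 + K_p) = 1/(961/960) = 960/961.

960/961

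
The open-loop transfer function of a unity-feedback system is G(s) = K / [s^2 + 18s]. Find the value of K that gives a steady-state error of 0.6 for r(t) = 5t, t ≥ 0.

Lowest-order denominator term is 18s, so the open loop has 1 pole at the origin → type 1 system.
K_v = lim_{s→0} s·G(s) = K / 18 = (1/18)·K.
e_ss = 5/K_v = 0.6 ⇒ K_v = 25/3 ⇒ K = (25/3)/(1/18) = 150.

150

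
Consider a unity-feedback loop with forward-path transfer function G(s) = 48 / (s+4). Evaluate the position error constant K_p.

G(s) has no factors of s in the denominator, so the system is type 0.
K_p = lim_{s→0} G(s) = 48 / (4) = 12.

12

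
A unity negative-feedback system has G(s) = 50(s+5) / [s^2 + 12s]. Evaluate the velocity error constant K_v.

Factoring s from the denominator leaves a polynomial with constant term 12, so the system is type 1.
K_v = lim_{s→0} s·G(s) = 50·5 / 12 = 125/6.

125/6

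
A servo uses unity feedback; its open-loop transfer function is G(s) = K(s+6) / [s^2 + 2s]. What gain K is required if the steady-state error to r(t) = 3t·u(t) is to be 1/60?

60

The denominator has no term below 2s — 1 pole at s=0, type 1.
K_v = lim_{s→0} s·G(s) = K·6 / 2 = 3·K.
e_ss = 3/K_v = 1/60 ⇒ K_v = 180 ⇒ K = 180/3 = 60.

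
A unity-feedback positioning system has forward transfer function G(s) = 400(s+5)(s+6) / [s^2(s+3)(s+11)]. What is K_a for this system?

4000/11

System type = 2 (two poles at s=0).
K_a = lim_{s→0} s^2·G(s) = 400·5·6 / (3·11) = 4000/11.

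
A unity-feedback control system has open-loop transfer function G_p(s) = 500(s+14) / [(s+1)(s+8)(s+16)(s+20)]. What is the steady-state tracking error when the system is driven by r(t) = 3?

192/239

The open loop has no poles at the origin → type 0 system.
K_p = lim_{s→0} G_p(s) = 500·14 / (1·8·16·20) = 175/64.
e_ss = 3/(1 + K_p) = 3/(239/64) = 192/239.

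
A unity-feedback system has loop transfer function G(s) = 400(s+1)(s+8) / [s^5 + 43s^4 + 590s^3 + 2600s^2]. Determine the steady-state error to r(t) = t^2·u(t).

Lowest-order denominator term is 2600s^2, so the open loop has 2 poles at the origin → type 2 system.
K_a = lim_{s→0} s^2·G(s) = 400·1·8 / 2600 = 16/13.
r(t) = t^2 gives R(s) = 2/s^3.
e_ss = 2/K_a = 2/(16/13) = 1.625.

1.625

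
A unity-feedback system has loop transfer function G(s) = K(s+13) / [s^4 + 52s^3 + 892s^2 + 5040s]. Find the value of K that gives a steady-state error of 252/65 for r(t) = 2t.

Lowest-order denominator term is 5040s, so the open loop has 1 pole at the origin → type 1 system.
K_v = lim_{s→0} s·G(s) = K·13 / 5040 = (13/5040)·K.
e_ss = 2/K_v = 252/65 ⇒ K_v = 65/126 ⇒ K = (65/126)/(13/5040) = 200.

200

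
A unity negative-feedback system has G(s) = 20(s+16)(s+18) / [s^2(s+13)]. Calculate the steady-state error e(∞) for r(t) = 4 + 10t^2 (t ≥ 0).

13/288

Two free integrators in G(s): this is a type 2 system. Treating each term separately:
  • 4: tracked with zero error.
  • 10t^2: e_ss = 20/K_a with K_a=5760/13 → 13/288.
Total e_ss = 13/288.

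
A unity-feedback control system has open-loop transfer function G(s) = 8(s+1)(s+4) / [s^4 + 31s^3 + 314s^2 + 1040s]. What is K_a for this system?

0

The denominator has no term below 1040s — 1 pole at s=0, type 1.
K_a = lim_{s→0} s^2·G(s) = 0 (the extra factor of s kills the finite limit).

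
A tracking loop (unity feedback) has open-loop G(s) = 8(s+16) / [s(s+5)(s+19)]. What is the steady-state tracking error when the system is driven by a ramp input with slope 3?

G(s) has one factor of s in the denominator, so the system is type 1.
K_v = lim_{s→0} s·G(s) = 8·16 / (5·19) = 128/95.
e_ss = 3/K_v = 3/(128/95) = 285/128.

285/128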